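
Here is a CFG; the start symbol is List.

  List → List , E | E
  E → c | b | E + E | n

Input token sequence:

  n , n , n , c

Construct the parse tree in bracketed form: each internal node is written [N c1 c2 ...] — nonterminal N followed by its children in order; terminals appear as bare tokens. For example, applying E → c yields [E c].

[List [List [List [List [E n]] , [E n]] , [E n]] , [E c]]

List
List , E
List , E , E
List , E , E , E
E , E , E , E
n , E , E , E
n , n , E , E
n , n , n , E
n , n , n , c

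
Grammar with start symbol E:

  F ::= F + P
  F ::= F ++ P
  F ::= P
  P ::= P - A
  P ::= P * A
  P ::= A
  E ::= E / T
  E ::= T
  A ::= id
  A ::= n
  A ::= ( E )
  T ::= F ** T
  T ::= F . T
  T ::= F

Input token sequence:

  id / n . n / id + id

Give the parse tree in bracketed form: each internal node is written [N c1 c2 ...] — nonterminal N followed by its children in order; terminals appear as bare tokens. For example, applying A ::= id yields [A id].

E
E / T
E / T / T
T / T / T
F / T / T
P / T / T
A / T / T
id / T / T
id / F . T / T
id / P . T / T
id / A . T / T
id / n . T / T
id / n . F / T
id / n . P / T
id / n . A / T
id / n . n / T
id / n . n / F
id / n . n / F + P
id / n . n / P + P
id / n . n / A + P
id / n . n / id + P
id / n . n / id + A
id / n . n / id + id

[E [E [E [T [F [P [A id]]]]] / [T [F [P [A n]]] . [T [F [P [A n]]]]]] / [T [F [F [P [A id]]] + [P [A id]]]]]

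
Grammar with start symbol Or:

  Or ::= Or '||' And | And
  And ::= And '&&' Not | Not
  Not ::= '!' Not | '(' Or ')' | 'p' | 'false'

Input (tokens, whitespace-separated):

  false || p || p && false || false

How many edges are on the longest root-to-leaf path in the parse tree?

[Or [Or [Or [Or [And [Not false]]] || [And [Not p]]] || [And [And [Not p]] && [Not false]]] || [And [Not false]]]

6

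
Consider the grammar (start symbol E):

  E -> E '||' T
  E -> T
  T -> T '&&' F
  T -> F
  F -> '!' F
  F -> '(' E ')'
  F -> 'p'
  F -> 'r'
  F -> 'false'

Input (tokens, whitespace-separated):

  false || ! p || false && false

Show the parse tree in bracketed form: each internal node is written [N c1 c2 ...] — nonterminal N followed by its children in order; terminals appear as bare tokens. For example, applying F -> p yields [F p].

E
E || T
E || T || T
T || T || T
F || T || T
false || T || T
false || F || T
false || ! F || T
false || ! p || T
false || ! p || T && F
false || ! p || F && F
false || ! p || false && F
false || ! p || false && false

[E [E [E [T [F false]]] || [T [F ! [F p]]]] || [T [T [F false]] && [F false]]]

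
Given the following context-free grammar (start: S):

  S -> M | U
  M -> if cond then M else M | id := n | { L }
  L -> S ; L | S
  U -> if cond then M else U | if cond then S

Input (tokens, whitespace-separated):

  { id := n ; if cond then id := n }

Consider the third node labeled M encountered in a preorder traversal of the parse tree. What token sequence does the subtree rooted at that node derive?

id := n

[S [M { [L [S [M id := n]] ; [L [S [U if cond then [S [M id := n]]]]]] }]]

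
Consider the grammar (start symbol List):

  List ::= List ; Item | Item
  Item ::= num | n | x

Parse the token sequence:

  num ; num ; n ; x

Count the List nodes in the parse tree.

4

[List [List [List [List [Item num]] ; [Item num]] ; [Item n]] ; [Item x]]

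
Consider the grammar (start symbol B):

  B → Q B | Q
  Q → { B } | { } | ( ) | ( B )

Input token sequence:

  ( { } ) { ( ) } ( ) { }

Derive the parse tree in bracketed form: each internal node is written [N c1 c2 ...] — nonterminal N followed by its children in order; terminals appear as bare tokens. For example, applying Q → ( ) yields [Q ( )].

[B [Q ( [B [Q { }]] )] [B [Q { [B [Q ( )]] }] [B [Q ( )] [B [Q { }]]]]]

B
Q B
( B ) B
( Q ) B
( { } ) B
( { } ) Q B
( { } ) { B } B
( { } ) { Q } B
( { } ) { ( ) } B
( { } ) { ( ) } Q B
( { } ) { ( ) } ( ) B
( { } ) { ( ) } ( ) Q
( { } ) { ( ) } ( ) { }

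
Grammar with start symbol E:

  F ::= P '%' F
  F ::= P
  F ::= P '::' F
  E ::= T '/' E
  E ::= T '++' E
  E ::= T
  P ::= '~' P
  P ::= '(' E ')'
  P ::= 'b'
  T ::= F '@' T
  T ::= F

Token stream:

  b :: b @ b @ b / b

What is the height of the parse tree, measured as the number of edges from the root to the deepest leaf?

6

[E [T [F [P b] :: [F [P b]]] @ [T [F [P b]] @ [T [F [P b]]]]] / [E [T [F [P b]]]]]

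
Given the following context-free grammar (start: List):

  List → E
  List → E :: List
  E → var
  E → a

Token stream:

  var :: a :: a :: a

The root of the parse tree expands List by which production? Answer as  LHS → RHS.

List → E :: List

[List [E var] :: [List [E a] :: [List [E a] :: [List [E a]]]]]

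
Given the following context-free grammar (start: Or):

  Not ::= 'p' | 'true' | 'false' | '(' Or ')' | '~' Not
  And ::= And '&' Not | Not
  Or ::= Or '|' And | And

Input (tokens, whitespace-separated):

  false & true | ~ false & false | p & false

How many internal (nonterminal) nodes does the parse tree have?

16

[Or [Or [Or [And [And [Not false]] & [Not true]]] | [And [And [Not ~ [Not false]]] & [Not false]]] | [And [And [Not p]] & [Not false]]]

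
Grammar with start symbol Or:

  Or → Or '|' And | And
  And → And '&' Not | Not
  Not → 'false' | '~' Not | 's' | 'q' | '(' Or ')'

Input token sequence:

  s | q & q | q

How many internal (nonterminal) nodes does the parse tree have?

11

[Or [Or [Or [And [Not s]]] | [And [And [Not q]] & [Not q]]] | [And [Not q]]]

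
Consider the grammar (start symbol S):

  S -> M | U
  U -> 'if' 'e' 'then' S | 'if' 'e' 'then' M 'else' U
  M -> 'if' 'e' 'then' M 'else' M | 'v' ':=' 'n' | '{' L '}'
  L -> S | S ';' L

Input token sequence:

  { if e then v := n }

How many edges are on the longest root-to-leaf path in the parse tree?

[S [M { [L [S [U if e then [S [M v := n]]]]] }]]

7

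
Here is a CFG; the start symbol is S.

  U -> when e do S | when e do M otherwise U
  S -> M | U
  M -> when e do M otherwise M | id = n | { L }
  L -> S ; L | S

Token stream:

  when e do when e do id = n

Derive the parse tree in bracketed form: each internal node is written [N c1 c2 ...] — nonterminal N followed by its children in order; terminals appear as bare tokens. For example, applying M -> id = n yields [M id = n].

S
U
when e do S
when e do U
when e do when e do S
when e do when e do M
when e do when e do id = n

[S [U when e do [S [U when e do [S [M id = n]]]]]]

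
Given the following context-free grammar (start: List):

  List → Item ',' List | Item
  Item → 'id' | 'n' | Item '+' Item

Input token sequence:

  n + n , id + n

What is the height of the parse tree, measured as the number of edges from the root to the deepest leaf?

[List [Item [Item n] + [Item n]] , [List [Item [Item id] + [Item n]]]]

4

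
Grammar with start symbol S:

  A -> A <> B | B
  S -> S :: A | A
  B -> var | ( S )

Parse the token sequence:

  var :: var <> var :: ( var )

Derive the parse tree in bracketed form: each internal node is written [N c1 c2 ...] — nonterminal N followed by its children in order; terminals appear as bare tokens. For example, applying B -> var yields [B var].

[S [S [S [A [B var]]] :: [A [A [B var]] <> [B var]]] :: [A [B ( [S [A [B var]]] )]]]

S
S :: A
S :: A :: A
A :: A :: A
B :: A :: A
var :: A :: A
var :: A <> B :: A
var :: B <> B :: A
var :: var <> B :: A
var :: var <> var :: A
var :: var <> var :: B
var :: var <> var :: ( S )
var :: var <> var :: ( A )
var :: var <> var :: ( B )
var :: var <> var :: ( var )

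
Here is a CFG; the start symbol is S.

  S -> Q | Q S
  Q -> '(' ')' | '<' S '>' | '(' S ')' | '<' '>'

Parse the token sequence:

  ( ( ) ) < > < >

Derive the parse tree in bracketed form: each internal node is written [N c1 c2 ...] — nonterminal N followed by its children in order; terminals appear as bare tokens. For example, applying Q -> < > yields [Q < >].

S
Q S
( S ) S
( Q ) S
( ( ) ) S
( ( ) ) Q S
( ( ) ) < > S
( ( ) ) < > Q
( ( ) ) < > < >

[S [Q ( [S [Q ( )]] )] [S [Q < >] [S [Q < >]]]]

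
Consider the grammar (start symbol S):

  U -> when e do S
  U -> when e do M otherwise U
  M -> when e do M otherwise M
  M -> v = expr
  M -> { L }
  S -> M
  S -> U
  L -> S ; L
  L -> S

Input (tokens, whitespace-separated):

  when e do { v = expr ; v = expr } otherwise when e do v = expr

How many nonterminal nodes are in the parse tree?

12

[S [U when e do [M { [L [S [M v = expr]] ; [L [S [M v = expr]]]] }] otherwise [U when e do [S [M v = expr]]]]]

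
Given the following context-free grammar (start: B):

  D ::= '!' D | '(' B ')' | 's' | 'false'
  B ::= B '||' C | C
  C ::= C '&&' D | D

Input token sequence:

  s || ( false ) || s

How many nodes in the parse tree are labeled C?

[B [B [B [C [D s]]] || [C [D ( [B [C [D false]]] )]]] || [C [D s]]]

4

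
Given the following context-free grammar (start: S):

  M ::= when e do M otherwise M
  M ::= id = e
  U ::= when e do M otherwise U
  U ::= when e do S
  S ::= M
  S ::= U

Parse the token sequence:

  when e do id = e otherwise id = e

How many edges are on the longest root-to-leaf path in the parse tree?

3

[S [M when e do [M id = e] otherwise [M id = e]]]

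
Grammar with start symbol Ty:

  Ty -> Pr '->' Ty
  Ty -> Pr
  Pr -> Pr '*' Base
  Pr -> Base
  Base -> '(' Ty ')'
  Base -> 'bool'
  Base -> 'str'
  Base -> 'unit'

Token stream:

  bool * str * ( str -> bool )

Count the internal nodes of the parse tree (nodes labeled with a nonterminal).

[Ty [Pr [Pr [Pr [Base bool]] * [Base str]] * [Base ( [Ty [Pr [Base str]] -> [Ty [Pr [Base bool]]]] )]]]

13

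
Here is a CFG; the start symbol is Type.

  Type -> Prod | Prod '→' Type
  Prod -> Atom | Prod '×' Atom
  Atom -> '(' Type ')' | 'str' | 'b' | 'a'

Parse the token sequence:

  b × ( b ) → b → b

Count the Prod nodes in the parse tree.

5

[Type [Prod [Prod [Atom b]] × [Atom ( [Type [Prod [Atom b]]] )]] → [Type [Prod [Atom b]] → [Type [Prod [Atom b]]]]]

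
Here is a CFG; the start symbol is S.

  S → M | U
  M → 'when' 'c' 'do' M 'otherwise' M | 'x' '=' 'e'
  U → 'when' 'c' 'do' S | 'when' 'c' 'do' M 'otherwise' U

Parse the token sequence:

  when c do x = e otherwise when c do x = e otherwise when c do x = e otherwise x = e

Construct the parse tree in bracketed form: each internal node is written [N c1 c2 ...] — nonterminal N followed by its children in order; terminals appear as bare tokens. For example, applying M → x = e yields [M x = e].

[S [M when c do [M x = e] otherwise [M when c do [M x = e] otherwise [M when c do [M x = e] otherwise [M x = e]]]]]

S
M
when c do M otherwise M
when c do x = e otherwise M
when c do x = e otherwise when c do M otherwise M
when c do x = e otherwise when c do x = e otherwise M
when c do x = e otherwise when c do x = e otherwise when c do M otherwise M
when c do x = e otherwise when c do x = e otherwise when c do x = e otherwise M
when c do x = e otherwise when c do x = e otherwise when c do x = e otherwise x = e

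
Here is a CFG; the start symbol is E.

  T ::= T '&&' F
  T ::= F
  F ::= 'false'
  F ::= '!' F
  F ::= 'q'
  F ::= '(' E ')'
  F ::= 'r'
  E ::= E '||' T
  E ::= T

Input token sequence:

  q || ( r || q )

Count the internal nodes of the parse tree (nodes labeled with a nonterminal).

[E [E [T [F q]]] || [T [F ( [E [E [T [F r]]] || [T [F q]]] )]]]

12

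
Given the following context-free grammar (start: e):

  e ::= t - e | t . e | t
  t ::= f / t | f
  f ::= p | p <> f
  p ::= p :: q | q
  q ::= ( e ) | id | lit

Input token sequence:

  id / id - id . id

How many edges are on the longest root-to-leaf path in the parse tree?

[e [t [f [p [q id]]] / [t [f [p [q id]]]]] - [e [t [f [p [q id]]]] . [e [t [f [p [q id]]]]]]]

7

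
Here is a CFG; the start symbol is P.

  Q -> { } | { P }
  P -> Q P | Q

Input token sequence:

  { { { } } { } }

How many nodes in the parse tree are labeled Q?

4

[P [Q { [P [Q { [P [Q { }]] }] [P [Q { }]]] }]]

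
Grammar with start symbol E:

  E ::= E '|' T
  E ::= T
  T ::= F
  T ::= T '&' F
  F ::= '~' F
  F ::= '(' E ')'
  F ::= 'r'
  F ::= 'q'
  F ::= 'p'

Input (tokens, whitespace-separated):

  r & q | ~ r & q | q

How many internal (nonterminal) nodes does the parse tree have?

[E [E [E [T [T [F r]] & [F q]]] | [T [T [F ~ [F r]]] & [F q]]] | [T [F q]]]

14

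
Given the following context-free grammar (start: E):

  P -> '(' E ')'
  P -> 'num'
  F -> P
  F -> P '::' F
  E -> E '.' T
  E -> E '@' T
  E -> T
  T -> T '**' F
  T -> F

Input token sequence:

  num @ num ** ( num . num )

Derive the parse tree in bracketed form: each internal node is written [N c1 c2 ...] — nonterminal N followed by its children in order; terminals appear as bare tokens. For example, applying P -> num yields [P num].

[E [E [T [F [P num]]]] @ [T [T [F [P num]]] ** [F [P ( [E [E [T [F [P num]]]] . [T [F [P num]]]] )]]]]

E
E @ T
T @ T
F @ T
P @ T
num @ T
num @ T ** F
num @ F ** F
num @ P ** F
num @ num ** F
num @ num ** P
num @ num ** ( E )
num @ num ** ( E . T )
num @ num ** ( T . T )
num @ num ** ( F . T )
num @ num ** ( P . T )
num @ num ** ( num . T )
num @ num ** ( num . F )
num @ num ** ( num . P )
num @ num ** ( num . num )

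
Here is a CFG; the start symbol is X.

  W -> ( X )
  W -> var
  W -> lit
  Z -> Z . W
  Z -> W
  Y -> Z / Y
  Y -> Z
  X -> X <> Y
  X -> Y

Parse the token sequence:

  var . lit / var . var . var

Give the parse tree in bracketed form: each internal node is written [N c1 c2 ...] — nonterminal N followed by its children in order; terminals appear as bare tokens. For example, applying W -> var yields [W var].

[X [Y [Z [Z [W var]] . [W lit]] / [Y [Z [Z [Z [W var]] . [W var]] . [W var]]]]]

X
Y
Z / Y
Z . W / Y
W . W / Y
var . W / Y
var . lit / Y
var . lit / Z
var . lit / Z . W
var . lit / Z . W . W
var . lit / W . W . W
var . lit / var . W . W
var . lit / var . var . W
var . lit / var . var . var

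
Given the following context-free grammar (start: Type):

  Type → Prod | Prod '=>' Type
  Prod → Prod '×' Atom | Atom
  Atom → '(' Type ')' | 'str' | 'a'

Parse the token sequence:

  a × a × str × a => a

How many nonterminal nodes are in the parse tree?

[Type [Prod [Prod [Prod [Prod [Atom a]] × [Atom a]] × [Atom str]] × [Atom a]] => [Type [Prod [Atom a]]]]

12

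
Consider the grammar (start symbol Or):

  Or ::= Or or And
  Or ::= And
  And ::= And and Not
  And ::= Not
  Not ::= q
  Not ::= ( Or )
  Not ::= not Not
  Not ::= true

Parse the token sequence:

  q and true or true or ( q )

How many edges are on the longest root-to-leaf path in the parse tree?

6

[Or [Or [Or [And [And [Not q]] and [Not true]]] or [And [Not true]]] or [And [Not ( [Or [And [Not q]]] )]]]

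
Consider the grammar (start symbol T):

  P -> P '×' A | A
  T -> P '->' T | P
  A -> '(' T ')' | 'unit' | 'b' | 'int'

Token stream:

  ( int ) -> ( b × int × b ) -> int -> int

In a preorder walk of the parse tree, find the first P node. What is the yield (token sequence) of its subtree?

( int )

[T [P [A ( [T [P [A int]]] )]] -> [T [P [A ( [T [P [P [P [A b]] × [A int]] × [A b]]] )]] -> [T [P [A int]] -> [T [P [A int]]]]]]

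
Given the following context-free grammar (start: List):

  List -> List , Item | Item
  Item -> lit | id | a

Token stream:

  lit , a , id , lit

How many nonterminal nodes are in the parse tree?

[List [List [List [List [Item lit]] , [Item a]] , [Item id]] , [Item lit]]

8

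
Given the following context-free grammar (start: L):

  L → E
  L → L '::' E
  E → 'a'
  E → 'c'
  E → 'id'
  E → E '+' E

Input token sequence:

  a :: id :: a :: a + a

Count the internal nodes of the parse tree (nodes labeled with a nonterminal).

10

[L [L [L [L [E a]] :: [E id]] :: [E a]] :: [E [E a] + [E a]]]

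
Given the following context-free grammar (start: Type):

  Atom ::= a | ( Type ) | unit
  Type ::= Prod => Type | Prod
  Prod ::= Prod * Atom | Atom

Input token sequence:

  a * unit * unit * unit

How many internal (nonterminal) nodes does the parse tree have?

9

[Type [Prod [Prod [Prod [Prod [Atom a]] * [Atom unit]] * [Atom unit]] * [Atom unit]]]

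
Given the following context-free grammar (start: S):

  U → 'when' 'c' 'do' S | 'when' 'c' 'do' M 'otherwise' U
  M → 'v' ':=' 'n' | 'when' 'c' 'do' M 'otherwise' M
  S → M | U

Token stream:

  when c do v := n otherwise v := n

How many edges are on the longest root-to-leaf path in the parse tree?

[S [M when c do [M v := n] otherwise [M v := n]]]

3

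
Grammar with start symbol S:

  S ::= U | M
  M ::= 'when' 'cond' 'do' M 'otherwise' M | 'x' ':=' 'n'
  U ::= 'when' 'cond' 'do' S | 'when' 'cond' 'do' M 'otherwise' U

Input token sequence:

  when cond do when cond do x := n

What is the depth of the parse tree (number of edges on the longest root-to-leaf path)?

6

[S [U when cond do [S [U when cond do [S [M x := n]]]]]]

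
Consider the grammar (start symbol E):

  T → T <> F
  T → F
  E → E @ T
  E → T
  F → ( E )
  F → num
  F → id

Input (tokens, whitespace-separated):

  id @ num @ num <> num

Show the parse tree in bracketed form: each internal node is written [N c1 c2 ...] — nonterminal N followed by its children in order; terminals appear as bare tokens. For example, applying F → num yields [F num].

[E [E [E [T [F id]]] @ [T [F num]]] @ [T [T [F num]] <> [F num]]]

E
E @ T
E @ T @ T
T @ T @ T
F @ T @ T
id @ T @ T
id @ F @ T
id @ num @ T
id @ num @ T <> F
id @ num @ F <> F
id @ num @ num <> F
id @ num @ num <> num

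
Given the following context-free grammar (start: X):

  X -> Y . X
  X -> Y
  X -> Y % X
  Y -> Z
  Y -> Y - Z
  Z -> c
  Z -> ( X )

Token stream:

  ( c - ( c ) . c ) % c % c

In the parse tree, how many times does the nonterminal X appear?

6

[X [Y [Z ( [X [Y [Y [Z c]] - [Z ( [X [Y [Z c]]] )]] . [X [Y [Z c]]]] )]] % [X [Y [Z c]] % [X [Y [Z c]]]]]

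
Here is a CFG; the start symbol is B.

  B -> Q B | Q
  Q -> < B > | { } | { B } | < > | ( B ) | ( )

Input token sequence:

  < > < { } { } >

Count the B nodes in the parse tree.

[B [Q < >] [B [Q < [B [Q { }] [B [Q { }]]] >]]]

4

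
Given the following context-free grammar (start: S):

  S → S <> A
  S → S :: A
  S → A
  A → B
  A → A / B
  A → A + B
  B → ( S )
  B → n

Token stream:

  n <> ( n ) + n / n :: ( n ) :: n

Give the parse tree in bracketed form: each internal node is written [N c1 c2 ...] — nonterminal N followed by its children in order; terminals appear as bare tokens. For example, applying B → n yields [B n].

[S [S [S [S [A [B n]]] <> [A [A [A [B ( [S [A [B n]]] )]] + [B n]] / [B n]]] :: [A [B ( [S [A [B n]]] )]]] :: [A [B n]]]

S
S :: A
S :: A :: A
S <> A :: A :: A
A <> A :: A :: A
B <> A :: A :: A
n <> A :: A :: A
n <> A / B :: A :: A
n <> A + B / B :: A :: A
n <> B + B / B :: A :: A
n <> ( S ) + B / B :: A :: A
n <> ( A ) + B / B :: A :: A
n <> ( B ) + B / B :: A :: A
n <> ( n ) + B / B :: A :: A
n <> ( n ) + n / B :: A :: A
n <> ( n ) + n / n :: A :: A
n <> ( n ) + n / n :: B :: A
n <> ( n ) + n / n :: ( S ) :: A
n <> ( n ) + n / n :: ( A ) :: A
n <> ( n ) + n / n :: ( B ) :: A
n <> ( n ) + n / n :: ( n ) :: A
n <> ( n ) + n / n :: ( n ) :: B
n <> ( n ) + n / n :: ( n ) :: n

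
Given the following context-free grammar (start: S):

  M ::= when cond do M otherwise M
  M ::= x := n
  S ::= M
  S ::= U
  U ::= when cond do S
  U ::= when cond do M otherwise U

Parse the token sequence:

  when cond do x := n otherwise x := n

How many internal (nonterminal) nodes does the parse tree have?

4

[S [M when cond do [M x := n] otherwise [M x := n]]]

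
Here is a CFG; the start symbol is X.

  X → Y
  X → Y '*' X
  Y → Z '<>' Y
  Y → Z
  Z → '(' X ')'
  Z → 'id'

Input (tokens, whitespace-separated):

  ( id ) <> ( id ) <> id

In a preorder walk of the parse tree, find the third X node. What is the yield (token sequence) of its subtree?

[X [Y [Z ( [X [Y [Z id]]] )] <> [Y [Z ( [X [Y [Z id]]] )] <> [Y [Z id]]]]]

id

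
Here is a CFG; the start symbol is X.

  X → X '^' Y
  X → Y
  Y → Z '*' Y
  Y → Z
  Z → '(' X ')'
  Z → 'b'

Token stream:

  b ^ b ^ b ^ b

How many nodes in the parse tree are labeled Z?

[X [X [X [X [Y [Z b]]] ^ [Y [Z b]]] ^ [Y [Z b]]] ^ [Y [Z b]]]

4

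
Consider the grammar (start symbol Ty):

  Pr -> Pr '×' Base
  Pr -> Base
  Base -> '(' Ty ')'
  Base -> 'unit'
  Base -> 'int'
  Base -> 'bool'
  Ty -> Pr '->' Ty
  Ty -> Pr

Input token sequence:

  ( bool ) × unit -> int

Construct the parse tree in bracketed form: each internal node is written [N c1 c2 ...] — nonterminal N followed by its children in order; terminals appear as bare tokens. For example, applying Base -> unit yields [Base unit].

Ty
Pr -> Ty
Pr × Base -> Ty
Base × Base -> Ty
( Ty ) × Base -> Ty
( Pr ) × Base -> Ty
( Base ) × Base -> Ty
( bool ) × Base -> Ty
( bool ) × unit -> Ty
( bool ) × unit -> Pr
( bool ) × unit -> Base
( bool ) × unit -> int

[Ty [Pr [Pr [Base ( [Ty [Pr [Base bool]]] )]] × [Base unit]] -> [Ty [Pr [Base int]]]]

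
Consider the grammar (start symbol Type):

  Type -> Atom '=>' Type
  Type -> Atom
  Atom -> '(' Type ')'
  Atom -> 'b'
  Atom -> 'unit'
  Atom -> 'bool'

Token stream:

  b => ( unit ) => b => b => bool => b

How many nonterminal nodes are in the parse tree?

[Type [Atom b] => [Type [Atom ( [Type [Atom unit]] )] => [Type [Atom b] => [Type [Atom b] => [Type [Atom bool] => [Type [Atom b]]]]]]]

14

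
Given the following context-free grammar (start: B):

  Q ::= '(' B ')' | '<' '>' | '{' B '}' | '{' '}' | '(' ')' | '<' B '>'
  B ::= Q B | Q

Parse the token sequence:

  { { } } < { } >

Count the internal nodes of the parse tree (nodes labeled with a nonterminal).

[B [Q { [B [Q { }]] }] [B [Q < [B [Q { }]] >]]]

8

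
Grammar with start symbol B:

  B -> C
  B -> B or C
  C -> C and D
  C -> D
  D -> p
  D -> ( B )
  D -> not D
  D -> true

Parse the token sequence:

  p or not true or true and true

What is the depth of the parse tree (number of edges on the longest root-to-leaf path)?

5

[B [B [B [C [D p]]] or [C [D not [D true]]]] or [C [C [D true]] and [D true]]]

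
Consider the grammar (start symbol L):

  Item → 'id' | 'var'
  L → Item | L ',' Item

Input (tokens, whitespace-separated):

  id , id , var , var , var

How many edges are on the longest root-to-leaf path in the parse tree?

6

[L [L [L [L [L [Item id]] , [Item id]] , [Item var]] , [Item var]] , [Item var]]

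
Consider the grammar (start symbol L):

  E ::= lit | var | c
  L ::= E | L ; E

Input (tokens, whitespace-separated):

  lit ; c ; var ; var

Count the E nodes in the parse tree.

4

[L [L [L [L [E lit]] ; [E c]] ; [E var]] ; [E var]]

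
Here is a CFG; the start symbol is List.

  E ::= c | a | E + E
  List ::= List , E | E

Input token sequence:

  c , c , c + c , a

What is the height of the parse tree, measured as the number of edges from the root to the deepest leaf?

5

[List [List [List [List [E c]] , [E c]] , [E [E c] + [E c]]] , [E a]]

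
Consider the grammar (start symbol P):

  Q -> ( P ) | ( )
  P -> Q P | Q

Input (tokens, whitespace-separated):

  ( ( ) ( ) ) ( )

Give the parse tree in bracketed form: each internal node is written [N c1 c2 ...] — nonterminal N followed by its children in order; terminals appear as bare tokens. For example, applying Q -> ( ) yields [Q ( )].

[P [Q ( [P [Q ( )] [P [Q ( )]]] )] [P [Q ( )]]]

P
Q P
( P ) P
( Q P ) P
( ( ) P ) P
( ( ) Q ) P
( ( ) ( ) ) P
( ( ) ( ) ) Q
( ( ) ( ) ) ( )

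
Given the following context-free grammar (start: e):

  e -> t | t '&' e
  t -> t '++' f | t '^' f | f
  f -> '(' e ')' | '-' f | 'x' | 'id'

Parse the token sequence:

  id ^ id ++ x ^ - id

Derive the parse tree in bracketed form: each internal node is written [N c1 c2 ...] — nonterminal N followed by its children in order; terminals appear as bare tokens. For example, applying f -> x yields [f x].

[e [t [t [t [t [f id]] ^ [f id]] ++ [f x]] ^ [f - [f id]]]]

e
t
t ^ f
t ++ f ^ f
t ^ f ++ f ^ f
f ^ f ++ f ^ f
id ^ f ++ f ^ f
id ^ id ++ f ^ f
id ^ id ++ x ^ f
id ^ id ++ x ^ - f
id ^ id ++ x ^ - id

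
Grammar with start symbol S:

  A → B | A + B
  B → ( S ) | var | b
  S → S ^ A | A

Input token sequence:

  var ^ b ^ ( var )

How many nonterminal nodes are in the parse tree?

[S [S [S [A [B var]]] ^ [A [B b]]] ^ [A [B ( [S [A [B var]]] )]]]

12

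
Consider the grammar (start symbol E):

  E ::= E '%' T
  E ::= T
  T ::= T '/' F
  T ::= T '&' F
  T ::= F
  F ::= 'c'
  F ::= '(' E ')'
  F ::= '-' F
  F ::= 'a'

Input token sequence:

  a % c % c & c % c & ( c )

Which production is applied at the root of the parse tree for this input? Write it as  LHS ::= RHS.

E ::= E '%' T

[E [E [E [E [T [F a]]] % [T [F c]]] % [T [T [F c]] & [F c]]] % [T [T [F c]] & [F ( [E [T [F c]]] )]]]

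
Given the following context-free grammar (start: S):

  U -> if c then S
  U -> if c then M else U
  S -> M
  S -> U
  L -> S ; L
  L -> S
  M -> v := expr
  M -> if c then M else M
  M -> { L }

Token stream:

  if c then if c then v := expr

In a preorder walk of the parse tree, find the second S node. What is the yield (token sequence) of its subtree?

if c then v := expr

[S [U if c then [S [U if c then [S [M v := expr]]]]]]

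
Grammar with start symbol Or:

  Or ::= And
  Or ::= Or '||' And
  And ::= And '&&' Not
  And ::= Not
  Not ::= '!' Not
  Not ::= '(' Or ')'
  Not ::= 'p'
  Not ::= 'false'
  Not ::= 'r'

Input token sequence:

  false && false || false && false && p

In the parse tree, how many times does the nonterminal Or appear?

[Or [Or [And [And [Not false]] && [Not false]]] || [And [And [And [Not false]] && [Not false]] && [Not p]]]

2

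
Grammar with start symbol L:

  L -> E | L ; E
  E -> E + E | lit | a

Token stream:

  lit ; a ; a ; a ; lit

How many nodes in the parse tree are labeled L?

[L [L [L [L [L [E lit]] ; [E a]] ; [E a]] ; [E a]] ; [E lit]]

5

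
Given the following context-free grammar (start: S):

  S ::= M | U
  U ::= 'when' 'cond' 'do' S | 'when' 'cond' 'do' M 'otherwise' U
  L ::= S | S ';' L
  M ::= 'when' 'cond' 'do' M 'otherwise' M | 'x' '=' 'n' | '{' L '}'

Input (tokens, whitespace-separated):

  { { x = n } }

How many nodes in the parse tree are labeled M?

[S [M { [L [S [M { [L [S [M x = n]]] }]]] }]]

3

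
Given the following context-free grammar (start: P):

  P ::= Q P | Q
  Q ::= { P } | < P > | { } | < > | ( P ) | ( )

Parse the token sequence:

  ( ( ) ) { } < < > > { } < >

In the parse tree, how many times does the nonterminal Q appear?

7

[P [Q ( [P [Q ( )]] )] [P [Q { }] [P [Q < [P [Q < >]] >] [P [Q { }] [P [Q < >]]]]]]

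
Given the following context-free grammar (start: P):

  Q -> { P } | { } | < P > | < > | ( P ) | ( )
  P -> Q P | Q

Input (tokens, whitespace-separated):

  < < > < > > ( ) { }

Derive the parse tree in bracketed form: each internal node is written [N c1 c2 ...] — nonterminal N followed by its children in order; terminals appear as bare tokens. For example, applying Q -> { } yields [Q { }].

[P [Q < [P [Q < >] [P [Q < >]]] >] [P [Q ( )] [P [Q { }]]]]

P
Q P
< P > P
< Q P > P
< < > P > P
< < > Q > P
< < > < > > P
< < > < > > Q P
< < > < > > ( ) P
< < > < > > ( ) Q
< < > < > > ( ) { }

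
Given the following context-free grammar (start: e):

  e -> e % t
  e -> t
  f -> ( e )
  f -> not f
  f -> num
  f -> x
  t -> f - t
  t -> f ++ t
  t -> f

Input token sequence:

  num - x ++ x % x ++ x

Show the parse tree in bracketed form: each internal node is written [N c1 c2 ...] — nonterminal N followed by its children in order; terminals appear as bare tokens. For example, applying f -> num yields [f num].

e
e % t
t % t
f - t % t
num - t % t
num - f ++ t % t
num - x ++ t % t
num - x ++ f % t
num - x ++ x % t
num - x ++ x % f ++ t
num - x ++ x % x ++ t
num - x ++ x % x ++ f
num - x ++ x % x ++ x

[e [e [t [f num] - [t [f x] ++ [t [f x]]]]] % [t [f x] ++ [t [f x]]]]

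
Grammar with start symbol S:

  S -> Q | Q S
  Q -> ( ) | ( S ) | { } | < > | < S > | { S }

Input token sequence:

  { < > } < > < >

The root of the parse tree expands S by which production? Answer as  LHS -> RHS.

S -> Q S

[S [Q { [S [Q < >]] }] [S [Q < >] [S [Q < >]]]]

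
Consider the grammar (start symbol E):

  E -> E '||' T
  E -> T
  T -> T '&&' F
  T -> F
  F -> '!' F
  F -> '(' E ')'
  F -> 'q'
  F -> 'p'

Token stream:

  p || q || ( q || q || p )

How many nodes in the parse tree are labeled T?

[E [E [E [T [F p]]] || [T [F q]]] || [T [F ( [E [E [E [T [F q]]] || [T [F q]]] || [T [F p]]] )]]]

6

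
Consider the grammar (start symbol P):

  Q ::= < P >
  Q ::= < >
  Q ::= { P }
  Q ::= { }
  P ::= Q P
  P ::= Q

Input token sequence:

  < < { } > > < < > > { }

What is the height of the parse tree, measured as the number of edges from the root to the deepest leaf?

6

[P [Q < [P [Q < [P [Q { }]] >]] >] [P [Q < [P [Q < >]] >] [P [Q { }]]]]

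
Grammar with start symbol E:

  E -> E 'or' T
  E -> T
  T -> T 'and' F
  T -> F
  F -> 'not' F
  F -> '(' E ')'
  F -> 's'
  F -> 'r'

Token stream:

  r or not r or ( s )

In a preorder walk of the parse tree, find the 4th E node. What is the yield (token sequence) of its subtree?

[E [E [E [T [F r]]] or [T [F not [F r]]]] or [T [F ( [E [T [F s]]] )]]]

s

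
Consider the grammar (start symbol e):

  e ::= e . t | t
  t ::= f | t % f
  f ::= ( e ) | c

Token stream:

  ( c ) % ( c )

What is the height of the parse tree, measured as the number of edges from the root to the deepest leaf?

7

[e [t [t [f ( [e [t [f c]]] )]] % [f ( [e [t [f c]]] )]]]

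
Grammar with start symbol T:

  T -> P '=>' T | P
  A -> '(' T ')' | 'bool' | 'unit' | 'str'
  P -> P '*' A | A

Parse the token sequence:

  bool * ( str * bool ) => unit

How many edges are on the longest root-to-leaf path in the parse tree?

7

[T [P [P [A bool]] * [A ( [T [P [P [A str]] * [A bool]]] )]] => [T [P [A unit]]]]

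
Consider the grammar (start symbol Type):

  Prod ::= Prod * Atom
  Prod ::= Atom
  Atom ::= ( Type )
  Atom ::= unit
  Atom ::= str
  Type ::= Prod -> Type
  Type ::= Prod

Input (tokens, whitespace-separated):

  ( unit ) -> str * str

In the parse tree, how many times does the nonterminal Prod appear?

[Type [Prod [Atom ( [Type [Prod [Atom unit]]] )]] -> [Type [Prod [Prod [Atom str]] * [Atom str]]]]

4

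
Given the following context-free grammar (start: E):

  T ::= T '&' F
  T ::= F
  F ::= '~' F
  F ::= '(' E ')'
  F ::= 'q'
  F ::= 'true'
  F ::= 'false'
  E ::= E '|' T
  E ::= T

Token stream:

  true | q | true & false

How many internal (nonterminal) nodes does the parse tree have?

11

[E [E [E [T [F true]]] | [T [F q]]] | [T [T [F true]] & [F false]]]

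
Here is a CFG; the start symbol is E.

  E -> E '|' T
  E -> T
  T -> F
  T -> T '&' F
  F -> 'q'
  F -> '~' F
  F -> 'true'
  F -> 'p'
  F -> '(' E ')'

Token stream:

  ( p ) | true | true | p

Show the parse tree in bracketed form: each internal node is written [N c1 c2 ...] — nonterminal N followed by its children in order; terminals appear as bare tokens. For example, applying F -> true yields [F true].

E
E | T
E | T | T
E | T | T | T
T | T | T | T
F | T | T | T
( E ) | T | T | T
( T ) | T | T | T
( F ) | T | T | T
( p ) | T | T | T
( p ) | F | T | T
( p ) | true | T | T
( p ) | true | F | T
( p ) | true | true | T
( p ) | true | true | F
( p ) | true | true | p

[E [E [E [E [T [F ( [E [T [F p]]] )]]] | [T [F true]]] | [T [F true]]] | [T [F p]]]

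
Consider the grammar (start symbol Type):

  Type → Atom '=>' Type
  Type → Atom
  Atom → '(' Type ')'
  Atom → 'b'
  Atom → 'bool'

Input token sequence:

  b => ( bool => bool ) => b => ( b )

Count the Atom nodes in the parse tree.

7

[Type [Atom b] => [Type [Atom ( [Type [Atom bool] => [Type [Atom bool]]] )] => [Type [Atom b] => [Type [Atom ( [Type [Atom b]] )]]]]]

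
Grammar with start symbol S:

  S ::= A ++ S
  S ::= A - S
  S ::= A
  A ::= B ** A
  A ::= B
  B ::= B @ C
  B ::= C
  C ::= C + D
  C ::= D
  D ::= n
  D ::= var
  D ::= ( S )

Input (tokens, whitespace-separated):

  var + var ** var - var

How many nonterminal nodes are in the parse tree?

16

[S [A [B [C [C [D var]] + [D var]]] ** [A [B [C [D var]]]]] - [S [A [B [C [D var]]]]]]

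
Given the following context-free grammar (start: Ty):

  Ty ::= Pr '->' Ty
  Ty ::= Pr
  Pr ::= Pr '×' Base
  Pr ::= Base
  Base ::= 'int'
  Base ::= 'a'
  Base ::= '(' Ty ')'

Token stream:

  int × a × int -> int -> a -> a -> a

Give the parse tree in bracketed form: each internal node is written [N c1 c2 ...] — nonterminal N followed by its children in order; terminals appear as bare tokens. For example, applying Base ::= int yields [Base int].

[Ty [Pr [Pr [Pr [Base int]] × [Base a]] × [Base int]] -> [Ty [Pr [Base int]] -> [Ty [Pr [Base a]] -> [Ty [Pr [Base a]] -> [Ty [Pr [Base a]]]]]]]

Ty
Pr -> Ty
Pr × Base -> Ty
Pr × Base × Base -> Ty
Base × Base × Base -> Ty
int × Base × Base -> Ty
int × a × Base -> Ty
int × a × int -> Ty
int × a × int -> Pr -> Ty
int × a × int -> Base -> Ty
int × a × int -> int -> Ty
int × a × int -> int -> Pr -> Ty
int × a × int -> int -> Base -> Ty
int × a × int -> int -> a -> Ty
int × a × int -> int -> a -> Pr -> Ty
int × a × int -> int -> a -> Base -> Ty
int × a × int -> int -> a -> a -> Ty
int × a × int -> int -> a -> a -> Pr
int × a × int -> int -> a -> a -> Base
int × a × int -> int -> a -> a -> a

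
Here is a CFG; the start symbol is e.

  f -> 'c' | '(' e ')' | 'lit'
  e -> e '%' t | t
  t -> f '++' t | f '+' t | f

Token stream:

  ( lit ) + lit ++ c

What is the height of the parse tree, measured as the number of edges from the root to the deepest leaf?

6

[e [t [f ( [e [t [f lit]]] )] + [t [f lit] ++ [t [f c]]]]]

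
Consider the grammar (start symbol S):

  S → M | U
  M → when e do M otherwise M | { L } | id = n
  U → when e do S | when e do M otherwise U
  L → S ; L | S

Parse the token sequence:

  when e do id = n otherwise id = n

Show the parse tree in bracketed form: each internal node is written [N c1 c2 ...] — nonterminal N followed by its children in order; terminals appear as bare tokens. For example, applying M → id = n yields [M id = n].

S
M
when e do M otherwise M
when e do id = n otherwise M
when e do id = n otherwise id = n

[S [M when e do [M id = n] otherwise [M id = n]]]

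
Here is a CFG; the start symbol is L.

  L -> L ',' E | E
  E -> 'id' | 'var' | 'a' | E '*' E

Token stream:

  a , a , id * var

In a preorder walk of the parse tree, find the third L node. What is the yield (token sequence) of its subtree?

a

[L [L [L [E a]] , [E a]] , [E [E id] * [E var]]]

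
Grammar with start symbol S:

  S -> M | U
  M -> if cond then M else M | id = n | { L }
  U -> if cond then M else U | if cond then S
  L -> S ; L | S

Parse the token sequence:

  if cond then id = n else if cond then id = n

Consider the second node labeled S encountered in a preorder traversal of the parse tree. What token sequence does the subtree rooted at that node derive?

[S [U if cond then [M id = n] else [U if cond then [S [M id = n]]]]]

id = n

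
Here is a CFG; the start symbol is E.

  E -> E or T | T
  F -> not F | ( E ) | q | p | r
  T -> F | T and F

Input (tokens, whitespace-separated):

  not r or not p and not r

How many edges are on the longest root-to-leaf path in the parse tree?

[E [E [T [F not [F r]]]] or [T [T [F not [F p]]] and [F not [F r]]]]

5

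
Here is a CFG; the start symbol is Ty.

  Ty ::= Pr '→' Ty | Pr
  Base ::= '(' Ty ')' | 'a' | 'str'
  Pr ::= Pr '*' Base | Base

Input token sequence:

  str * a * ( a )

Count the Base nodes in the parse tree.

4

[Ty [Pr [Pr [Pr [Base str]] * [Base a]] * [Base ( [Ty [Pr [Base a]]] )]]]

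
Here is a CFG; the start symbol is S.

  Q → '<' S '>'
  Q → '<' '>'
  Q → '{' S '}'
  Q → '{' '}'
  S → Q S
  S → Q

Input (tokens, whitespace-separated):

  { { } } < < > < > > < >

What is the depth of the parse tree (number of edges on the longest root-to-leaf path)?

6

[S [Q { [S [Q { }]] }] [S [Q < [S [Q < >] [S [Q < >]]] >] [S [Q < >]]]]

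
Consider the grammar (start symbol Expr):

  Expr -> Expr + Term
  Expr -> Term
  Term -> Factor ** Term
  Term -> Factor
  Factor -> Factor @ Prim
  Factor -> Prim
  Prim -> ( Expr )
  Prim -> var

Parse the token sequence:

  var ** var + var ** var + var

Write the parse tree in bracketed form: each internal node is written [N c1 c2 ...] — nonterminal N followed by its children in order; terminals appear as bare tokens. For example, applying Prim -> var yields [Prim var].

Expr
Expr + Term
Expr + Term + Term
Term + Term + Term
Factor ** Term + Term + Term
Prim ** Term + Term + Term
var ** Term + Term + Term
var ** Factor + Term + Term
var ** Prim + Term + Term
var ** var + Term + Term
var ** var + Factor ** Term + Term
var ** var + Prim ** Term + Term
var ** var + var ** Term + Term
var ** var + var ** Factor + Term
var ** var + var ** Prim + Term
var ** var + var ** var + Term
var ** var + var ** var + Factor
var ** var + var ** var + Prim
var ** var + var ** var + var

[Expr [Expr [Expr [Term [Factor [Prim var]] ** [Term [Factor [Prim var]]]]] + [Term [Factor [Prim var]] ** [Term [Factor [Prim var]]]]] + [Term [Factor [Prim var]]]]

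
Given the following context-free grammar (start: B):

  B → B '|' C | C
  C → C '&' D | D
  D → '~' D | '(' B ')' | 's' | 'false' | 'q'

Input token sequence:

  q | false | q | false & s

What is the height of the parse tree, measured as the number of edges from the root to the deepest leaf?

[B [B [B [B [C [D q]]] | [C [D false]]] | [C [D q]]] | [C [C [D false]] & [D s]]]

6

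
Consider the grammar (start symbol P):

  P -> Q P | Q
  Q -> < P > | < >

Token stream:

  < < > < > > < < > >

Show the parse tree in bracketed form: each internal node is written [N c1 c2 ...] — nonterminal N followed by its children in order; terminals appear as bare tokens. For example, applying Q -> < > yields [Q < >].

P
Q P
< P > P
< Q P > P
< < > P > P
< < > Q > P
< < > < > > P
< < > < > > Q
< < > < > > < P >
< < > < > > < Q >
< < > < > > < < > >

[P [Q < [P [Q < >] [P [Q < >]]] >] [P [Q < [P [Q < >]] >]]]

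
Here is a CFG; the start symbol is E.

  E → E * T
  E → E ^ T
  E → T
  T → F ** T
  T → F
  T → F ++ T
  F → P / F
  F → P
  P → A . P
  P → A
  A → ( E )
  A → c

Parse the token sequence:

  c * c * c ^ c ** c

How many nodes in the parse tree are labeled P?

[E [E [E [E [T [F [P [A c]]]]] * [T [F [P [A c]]]]] * [T [F [P [A c]]]]] ^ [T [F [P [A c]]] ** [T [F [P [A c]]]]]]

5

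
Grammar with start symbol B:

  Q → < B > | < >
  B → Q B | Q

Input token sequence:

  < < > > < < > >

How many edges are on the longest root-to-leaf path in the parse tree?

[B [Q < [B [Q < >]] >] [B [Q < [B [Q < >]] >]]]

5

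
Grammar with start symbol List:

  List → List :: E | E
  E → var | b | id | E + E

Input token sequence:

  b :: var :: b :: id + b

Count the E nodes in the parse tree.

[List [List [List [List [E b]] :: [E var]] :: [E b]] :: [E [E id] + [E b]]]

6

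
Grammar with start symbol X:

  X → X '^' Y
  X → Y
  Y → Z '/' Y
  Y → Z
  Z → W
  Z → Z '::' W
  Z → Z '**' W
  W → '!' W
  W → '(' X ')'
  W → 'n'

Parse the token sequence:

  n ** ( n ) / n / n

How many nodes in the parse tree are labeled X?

[X [Y [Z [Z [W n]] ** [W ( [X [Y [Z [W n]]]] )]] / [Y [Z [W n]] / [Y [Z [W n]]]]]]

2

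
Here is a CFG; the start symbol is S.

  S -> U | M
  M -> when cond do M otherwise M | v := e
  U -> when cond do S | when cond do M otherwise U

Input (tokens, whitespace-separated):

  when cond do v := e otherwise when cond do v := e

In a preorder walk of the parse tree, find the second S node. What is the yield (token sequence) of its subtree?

[S [U when cond do [M v := e] otherwise [U when cond do [S [M v := e]]]]]

v := e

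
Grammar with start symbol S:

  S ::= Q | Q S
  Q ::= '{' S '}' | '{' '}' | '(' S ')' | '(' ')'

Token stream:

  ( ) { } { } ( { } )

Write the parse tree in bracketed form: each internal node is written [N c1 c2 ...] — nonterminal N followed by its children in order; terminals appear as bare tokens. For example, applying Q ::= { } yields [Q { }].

[S [Q ( )] [S [Q { }] [S [Q { }] [S [Q ( [S [Q { }]] )]]]]]

S
Q S
( ) S
( ) Q S
( ) { } S
( ) { } Q S
( ) { } { } S
( ) { } { } Q
( ) { } { } ( S )
( ) { } { } ( Q )
( ) { } { } ( { } )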